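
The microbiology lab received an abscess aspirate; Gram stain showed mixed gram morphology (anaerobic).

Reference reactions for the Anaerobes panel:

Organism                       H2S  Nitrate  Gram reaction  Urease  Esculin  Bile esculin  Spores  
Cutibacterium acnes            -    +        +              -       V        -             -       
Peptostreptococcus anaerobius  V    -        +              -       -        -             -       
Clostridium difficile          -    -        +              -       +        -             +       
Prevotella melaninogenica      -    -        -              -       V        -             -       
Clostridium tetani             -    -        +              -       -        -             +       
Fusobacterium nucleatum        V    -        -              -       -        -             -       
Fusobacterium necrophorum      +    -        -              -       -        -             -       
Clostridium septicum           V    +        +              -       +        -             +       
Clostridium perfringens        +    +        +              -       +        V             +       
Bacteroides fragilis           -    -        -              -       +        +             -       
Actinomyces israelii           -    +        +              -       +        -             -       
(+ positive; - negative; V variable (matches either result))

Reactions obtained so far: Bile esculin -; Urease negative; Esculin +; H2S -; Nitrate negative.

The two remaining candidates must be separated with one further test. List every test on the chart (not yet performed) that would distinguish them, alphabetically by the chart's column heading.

Gram reaction, Spores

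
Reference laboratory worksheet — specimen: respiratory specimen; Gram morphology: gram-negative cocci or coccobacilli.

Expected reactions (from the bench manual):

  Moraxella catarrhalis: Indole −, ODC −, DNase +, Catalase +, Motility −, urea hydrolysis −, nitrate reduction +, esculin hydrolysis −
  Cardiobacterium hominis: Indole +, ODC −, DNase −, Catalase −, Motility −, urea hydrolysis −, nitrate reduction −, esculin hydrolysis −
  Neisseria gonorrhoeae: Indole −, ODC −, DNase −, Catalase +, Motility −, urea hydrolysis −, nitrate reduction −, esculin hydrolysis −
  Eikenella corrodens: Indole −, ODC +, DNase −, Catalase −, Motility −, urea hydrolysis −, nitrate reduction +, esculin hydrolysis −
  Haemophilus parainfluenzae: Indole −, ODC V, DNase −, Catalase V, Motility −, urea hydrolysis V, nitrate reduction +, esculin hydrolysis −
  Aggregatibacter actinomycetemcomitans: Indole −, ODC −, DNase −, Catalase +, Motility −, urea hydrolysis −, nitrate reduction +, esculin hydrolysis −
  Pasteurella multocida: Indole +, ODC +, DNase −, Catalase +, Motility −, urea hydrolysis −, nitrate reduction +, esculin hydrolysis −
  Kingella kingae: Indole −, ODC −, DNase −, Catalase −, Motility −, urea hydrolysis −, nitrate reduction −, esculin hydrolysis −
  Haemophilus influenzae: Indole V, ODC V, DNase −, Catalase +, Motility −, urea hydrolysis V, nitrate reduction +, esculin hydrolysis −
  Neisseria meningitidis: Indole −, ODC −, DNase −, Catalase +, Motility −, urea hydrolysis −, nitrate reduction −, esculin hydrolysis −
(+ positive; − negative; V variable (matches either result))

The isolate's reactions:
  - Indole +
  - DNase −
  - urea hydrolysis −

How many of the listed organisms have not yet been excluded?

Indole +: excludes 7 organisms — 3 left.
DNase −: all 3 remaining candidates are consistent.
urea hydrolysis −: all 3 remaining candidates are consistent.
Still consistent: Cardiobacterium hominis, Haemophilus influenzae, Pasteurella multocida.

3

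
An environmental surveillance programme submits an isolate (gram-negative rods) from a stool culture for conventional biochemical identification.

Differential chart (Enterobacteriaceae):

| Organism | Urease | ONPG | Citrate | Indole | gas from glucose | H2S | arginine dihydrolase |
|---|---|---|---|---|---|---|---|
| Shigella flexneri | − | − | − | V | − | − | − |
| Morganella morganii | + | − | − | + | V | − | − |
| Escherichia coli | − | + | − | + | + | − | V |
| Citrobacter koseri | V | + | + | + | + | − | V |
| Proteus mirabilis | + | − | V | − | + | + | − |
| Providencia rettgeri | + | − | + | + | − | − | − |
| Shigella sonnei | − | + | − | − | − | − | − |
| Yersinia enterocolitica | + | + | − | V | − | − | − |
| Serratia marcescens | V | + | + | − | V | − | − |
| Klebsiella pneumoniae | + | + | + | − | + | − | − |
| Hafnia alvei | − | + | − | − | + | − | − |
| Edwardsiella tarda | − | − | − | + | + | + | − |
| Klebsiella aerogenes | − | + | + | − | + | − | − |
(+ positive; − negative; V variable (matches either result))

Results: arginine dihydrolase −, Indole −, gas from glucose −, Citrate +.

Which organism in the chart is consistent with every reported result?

Indole −: excludes 5 organisms — 8 left.
gas from glucose −: excludes Proteus mirabilis, Klebsiella pneumoniae, Hafnia alvei, Klebsiella aerogenes — 4 left.
Citrate +: excludes Shigella flexneri, Shigella sonnei, Yersinia enterocolitica — 1 left.
arginine dihydrolase −: the one remaining candidate is consistent.

Serratia marcescens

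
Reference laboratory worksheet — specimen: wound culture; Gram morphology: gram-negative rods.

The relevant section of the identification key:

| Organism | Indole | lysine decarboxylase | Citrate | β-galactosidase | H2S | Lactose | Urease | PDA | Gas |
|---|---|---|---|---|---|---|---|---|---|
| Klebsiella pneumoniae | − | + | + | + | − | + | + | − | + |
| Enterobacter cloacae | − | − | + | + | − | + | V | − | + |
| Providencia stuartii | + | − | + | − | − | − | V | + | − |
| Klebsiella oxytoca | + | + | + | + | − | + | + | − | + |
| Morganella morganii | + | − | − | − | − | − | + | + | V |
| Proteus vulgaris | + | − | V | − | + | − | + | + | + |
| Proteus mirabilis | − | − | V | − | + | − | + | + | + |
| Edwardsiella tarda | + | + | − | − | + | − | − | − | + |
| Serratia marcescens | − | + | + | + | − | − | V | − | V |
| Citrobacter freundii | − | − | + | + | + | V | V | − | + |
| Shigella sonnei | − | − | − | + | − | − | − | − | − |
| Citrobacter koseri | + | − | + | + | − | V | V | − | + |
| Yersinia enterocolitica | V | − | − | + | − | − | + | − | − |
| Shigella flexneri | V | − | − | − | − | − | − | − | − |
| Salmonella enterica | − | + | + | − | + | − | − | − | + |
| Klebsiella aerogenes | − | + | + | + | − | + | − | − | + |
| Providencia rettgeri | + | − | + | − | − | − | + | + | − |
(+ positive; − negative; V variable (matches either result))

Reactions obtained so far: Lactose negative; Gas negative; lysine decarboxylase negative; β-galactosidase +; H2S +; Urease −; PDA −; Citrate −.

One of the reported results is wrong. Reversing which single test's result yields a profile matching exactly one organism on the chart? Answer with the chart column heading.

H2S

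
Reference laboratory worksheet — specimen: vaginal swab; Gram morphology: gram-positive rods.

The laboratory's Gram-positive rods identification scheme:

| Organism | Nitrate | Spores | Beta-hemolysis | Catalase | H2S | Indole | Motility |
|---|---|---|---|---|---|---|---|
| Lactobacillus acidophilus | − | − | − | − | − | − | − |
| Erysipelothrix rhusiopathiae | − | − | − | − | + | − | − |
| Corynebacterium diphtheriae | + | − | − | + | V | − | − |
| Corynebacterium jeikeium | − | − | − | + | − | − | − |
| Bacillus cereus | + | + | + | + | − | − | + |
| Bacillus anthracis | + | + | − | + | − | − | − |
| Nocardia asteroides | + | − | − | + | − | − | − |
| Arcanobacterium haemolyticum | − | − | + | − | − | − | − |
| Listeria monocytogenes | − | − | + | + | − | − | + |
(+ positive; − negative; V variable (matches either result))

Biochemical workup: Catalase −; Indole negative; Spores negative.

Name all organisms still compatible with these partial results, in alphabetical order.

Arcanobacterium haemolyticum, Erysipelothrix rhusiopathiae, Lactobacillus acidophilus

Indole −: all 9 remaining candidates are consistent.
Catalase −: excludes 6 organisms — 3 left.
Spores −: all 3 remaining candidates are consistent.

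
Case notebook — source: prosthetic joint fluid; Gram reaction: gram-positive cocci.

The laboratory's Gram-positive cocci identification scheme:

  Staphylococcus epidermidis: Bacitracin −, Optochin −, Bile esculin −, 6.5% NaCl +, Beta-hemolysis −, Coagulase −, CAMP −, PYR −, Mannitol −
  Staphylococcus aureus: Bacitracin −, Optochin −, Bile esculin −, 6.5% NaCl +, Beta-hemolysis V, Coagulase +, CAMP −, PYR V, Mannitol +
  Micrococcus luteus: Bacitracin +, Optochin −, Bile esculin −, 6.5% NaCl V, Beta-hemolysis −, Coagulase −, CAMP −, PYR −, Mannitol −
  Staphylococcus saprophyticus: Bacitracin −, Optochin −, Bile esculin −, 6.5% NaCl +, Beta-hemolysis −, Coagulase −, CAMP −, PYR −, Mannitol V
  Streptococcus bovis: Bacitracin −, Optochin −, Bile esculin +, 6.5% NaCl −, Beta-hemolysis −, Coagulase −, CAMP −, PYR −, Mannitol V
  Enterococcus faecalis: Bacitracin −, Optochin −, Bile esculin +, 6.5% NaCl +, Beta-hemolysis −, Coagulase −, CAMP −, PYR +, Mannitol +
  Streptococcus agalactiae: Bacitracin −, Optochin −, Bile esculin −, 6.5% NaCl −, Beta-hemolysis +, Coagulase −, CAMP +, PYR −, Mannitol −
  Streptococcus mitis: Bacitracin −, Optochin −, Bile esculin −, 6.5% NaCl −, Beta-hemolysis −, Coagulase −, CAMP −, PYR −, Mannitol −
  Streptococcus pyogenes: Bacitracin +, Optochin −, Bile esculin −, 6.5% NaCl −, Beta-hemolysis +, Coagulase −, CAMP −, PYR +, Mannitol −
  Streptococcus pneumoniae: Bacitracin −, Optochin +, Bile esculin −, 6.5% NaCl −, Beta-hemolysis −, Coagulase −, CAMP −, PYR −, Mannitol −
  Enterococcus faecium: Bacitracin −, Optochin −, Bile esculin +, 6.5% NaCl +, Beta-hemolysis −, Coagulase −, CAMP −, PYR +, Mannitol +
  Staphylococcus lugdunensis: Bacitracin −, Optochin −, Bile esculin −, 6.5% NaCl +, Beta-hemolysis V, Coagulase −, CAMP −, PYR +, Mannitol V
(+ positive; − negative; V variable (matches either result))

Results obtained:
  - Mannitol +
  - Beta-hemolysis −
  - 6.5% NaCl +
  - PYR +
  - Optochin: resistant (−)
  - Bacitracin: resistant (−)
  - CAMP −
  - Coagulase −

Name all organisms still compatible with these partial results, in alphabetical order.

Enterococcus faecalis, Enterococcus faecium, Staphylococcus lugdunensis

Optochin −: excludes Streptococcus pneumoniae — 11 left.
Mannitol +: excludes 5 organisms — 6 left.
6.5% NaCl +: excludes Streptococcus bovis — 5 left.
Bacitracin −: all 5 remaining candidates are consistent.
CAMP −: all 5 remaining candidates are consistent.
Beta-hemolysis −: all 5 remaining candidates are consistent.
PYR +: excludes Staphylococcus saprophyticus — 4 left.
Coagulase −: excludes Staphylococcus aureus — 3 left.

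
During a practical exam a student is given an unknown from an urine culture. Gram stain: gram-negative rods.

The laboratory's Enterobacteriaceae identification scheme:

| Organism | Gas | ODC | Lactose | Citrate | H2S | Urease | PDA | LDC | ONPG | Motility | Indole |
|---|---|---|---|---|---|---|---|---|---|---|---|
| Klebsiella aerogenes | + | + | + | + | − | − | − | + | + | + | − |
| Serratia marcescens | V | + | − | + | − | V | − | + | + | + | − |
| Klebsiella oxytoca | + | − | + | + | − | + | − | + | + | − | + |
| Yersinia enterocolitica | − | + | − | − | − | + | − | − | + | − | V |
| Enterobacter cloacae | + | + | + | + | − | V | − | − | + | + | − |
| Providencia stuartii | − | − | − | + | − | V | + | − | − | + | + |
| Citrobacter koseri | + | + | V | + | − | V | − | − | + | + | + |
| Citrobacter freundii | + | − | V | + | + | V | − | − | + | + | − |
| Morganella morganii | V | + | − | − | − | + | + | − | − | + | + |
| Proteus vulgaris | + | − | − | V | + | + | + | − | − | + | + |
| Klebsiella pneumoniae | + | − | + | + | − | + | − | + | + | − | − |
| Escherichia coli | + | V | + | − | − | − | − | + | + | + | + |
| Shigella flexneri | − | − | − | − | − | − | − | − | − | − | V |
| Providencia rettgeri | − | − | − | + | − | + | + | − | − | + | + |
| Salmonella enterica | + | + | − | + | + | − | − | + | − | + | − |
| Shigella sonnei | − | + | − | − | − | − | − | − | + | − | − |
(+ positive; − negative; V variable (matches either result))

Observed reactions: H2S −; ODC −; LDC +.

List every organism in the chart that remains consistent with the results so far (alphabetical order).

Escherichia coli, Klebsiella oxytoca, Klebsiella pneumoniae

ODC −: excludes 8 organisms — 8 left.
LDC +: excludes 5 organisms — 3 left.
H2S −: all 3 remaining candidates are consistent.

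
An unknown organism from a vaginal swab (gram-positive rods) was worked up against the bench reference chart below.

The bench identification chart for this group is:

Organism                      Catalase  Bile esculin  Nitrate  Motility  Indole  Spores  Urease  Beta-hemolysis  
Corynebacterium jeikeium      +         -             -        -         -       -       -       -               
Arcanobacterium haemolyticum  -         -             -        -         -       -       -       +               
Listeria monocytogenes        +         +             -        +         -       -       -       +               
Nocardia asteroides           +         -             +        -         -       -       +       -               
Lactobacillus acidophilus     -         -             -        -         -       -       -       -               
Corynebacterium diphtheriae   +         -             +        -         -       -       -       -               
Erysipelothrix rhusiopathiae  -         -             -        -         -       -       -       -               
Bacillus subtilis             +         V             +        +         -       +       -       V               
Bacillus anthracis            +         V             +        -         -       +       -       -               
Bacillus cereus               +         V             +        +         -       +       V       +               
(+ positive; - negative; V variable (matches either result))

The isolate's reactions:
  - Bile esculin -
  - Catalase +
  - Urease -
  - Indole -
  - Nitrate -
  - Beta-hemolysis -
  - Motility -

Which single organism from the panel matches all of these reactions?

Corynebacterium jeikeium

Urease -: excludes Nocardia asteroides — 9 left.
Bile esculin -: excludes Listeria monocytogenes — 8 left.
Indole -: all 8 remaining candidates are consistent.
Motility -: excludes Bacillus subtilis, Bacillus cereus — 6 left.
Catalase +: excludes Arcanobacterium haemolyticum, Lactobacillus acidophilus, Erysipelothrix rhusiopathiae — 3 left.
Beta-hemolysis -: all 3 remaining candidates are consistent.
Nitrate -: excludes Corynebacterium diphtheriae, Bacillus anthracis — 1 left.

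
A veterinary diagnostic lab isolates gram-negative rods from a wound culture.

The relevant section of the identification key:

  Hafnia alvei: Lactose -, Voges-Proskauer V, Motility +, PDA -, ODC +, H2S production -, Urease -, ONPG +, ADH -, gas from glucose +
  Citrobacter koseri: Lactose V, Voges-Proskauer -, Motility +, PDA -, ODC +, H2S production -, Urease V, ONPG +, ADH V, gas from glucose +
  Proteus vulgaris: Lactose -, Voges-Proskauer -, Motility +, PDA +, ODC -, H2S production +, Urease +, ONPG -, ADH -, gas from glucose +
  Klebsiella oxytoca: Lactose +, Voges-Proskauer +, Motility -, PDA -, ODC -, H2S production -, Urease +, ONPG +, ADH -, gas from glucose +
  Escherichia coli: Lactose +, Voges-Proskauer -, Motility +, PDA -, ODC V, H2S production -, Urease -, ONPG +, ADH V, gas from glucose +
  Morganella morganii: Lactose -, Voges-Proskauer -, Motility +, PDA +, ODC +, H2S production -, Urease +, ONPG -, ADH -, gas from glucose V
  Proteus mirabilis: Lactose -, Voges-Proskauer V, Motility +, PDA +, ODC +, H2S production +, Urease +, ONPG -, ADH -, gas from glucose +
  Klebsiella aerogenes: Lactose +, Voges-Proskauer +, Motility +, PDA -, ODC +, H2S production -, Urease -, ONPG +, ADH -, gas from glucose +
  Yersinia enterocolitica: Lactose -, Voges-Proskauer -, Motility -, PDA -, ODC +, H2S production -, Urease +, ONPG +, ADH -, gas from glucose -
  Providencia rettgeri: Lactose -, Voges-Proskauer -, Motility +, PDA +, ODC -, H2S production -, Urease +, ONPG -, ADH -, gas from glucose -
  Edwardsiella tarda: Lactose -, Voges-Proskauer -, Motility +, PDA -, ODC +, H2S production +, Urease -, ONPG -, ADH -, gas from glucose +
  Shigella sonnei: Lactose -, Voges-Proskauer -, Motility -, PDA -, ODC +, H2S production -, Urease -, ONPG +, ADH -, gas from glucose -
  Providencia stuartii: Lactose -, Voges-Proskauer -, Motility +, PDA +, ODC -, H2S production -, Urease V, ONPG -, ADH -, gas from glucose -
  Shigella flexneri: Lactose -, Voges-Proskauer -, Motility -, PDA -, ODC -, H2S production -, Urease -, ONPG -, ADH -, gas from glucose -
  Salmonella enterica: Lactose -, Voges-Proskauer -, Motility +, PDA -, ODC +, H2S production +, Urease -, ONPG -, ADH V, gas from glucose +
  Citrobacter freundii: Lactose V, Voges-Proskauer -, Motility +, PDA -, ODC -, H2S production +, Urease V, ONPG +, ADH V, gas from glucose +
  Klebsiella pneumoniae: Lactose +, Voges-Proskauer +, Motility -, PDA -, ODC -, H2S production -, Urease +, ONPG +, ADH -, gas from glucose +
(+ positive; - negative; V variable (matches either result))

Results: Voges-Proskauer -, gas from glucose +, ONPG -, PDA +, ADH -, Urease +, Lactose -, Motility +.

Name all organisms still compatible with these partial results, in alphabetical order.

Morganella morganii, Proteus mirabilis, Proteus vulgaris

PDA +: excludes 12 organisms — 5 left.
Voges-Proskauer -: all 5 remaining candidates are consistent.
ONPG -: all 5 remaining candidates are consistent.
Urease +: all 5 remaining candidates are consistent.
Motility +: all 5 remaining candidates are consistent.
ADH -: all 5 remaining candidates are consistent.
Lactose -: all 5 remaining candidates are consistent.
gas from glucose +: excludes Providencia rettgeri, Providencia stuartii — 3 left.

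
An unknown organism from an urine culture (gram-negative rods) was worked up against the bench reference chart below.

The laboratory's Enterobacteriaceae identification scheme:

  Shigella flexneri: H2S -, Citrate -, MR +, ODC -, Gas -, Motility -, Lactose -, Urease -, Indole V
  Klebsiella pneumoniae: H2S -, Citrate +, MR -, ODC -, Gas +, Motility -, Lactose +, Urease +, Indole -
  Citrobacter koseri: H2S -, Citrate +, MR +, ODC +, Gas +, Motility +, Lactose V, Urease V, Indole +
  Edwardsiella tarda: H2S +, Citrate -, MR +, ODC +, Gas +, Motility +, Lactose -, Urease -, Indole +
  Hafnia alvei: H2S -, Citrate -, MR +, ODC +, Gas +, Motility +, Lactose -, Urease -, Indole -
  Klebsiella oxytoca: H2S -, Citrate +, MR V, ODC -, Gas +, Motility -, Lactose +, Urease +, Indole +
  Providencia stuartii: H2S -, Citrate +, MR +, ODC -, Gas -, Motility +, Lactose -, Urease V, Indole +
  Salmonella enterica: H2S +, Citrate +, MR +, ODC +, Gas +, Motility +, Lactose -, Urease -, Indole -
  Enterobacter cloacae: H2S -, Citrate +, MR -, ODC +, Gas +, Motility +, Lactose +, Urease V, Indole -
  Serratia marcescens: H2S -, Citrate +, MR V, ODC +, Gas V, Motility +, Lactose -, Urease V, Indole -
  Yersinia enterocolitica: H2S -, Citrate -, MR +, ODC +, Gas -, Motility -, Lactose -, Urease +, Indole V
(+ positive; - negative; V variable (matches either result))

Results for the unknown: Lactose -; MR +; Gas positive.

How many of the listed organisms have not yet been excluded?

5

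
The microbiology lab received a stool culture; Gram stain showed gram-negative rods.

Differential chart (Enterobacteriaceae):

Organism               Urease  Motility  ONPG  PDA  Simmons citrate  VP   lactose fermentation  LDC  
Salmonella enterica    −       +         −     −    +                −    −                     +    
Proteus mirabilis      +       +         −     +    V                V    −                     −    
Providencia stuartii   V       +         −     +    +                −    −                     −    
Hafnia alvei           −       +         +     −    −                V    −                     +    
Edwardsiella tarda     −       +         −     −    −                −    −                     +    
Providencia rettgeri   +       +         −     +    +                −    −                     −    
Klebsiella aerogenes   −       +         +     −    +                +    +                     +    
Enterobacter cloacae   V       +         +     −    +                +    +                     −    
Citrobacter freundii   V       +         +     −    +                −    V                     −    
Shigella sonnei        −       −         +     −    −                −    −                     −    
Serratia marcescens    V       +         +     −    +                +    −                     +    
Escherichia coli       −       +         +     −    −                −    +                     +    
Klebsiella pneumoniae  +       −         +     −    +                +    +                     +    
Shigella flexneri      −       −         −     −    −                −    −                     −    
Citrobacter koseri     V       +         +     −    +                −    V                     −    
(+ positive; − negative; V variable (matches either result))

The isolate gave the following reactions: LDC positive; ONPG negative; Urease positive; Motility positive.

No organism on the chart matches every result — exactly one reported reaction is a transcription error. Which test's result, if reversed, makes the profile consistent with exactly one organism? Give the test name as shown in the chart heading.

ONPG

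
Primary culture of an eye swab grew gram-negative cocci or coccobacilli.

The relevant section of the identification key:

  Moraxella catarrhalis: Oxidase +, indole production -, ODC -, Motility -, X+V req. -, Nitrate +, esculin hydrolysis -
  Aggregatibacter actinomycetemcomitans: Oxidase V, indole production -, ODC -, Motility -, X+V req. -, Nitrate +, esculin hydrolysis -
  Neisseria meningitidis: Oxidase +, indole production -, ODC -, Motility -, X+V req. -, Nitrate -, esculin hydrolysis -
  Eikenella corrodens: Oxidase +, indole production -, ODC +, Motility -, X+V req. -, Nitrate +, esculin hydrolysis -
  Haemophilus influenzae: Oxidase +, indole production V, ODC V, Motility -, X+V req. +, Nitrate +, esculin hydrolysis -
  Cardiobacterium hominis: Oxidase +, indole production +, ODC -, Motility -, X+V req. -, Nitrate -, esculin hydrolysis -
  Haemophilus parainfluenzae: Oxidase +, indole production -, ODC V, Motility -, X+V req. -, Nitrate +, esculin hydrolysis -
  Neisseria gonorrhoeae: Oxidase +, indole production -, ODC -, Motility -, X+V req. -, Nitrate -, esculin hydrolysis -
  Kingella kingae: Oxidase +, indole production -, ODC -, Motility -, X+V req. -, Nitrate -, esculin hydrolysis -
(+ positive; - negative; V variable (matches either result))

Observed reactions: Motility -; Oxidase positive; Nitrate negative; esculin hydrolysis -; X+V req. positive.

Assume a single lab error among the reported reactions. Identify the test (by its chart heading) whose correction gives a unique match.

Nitrate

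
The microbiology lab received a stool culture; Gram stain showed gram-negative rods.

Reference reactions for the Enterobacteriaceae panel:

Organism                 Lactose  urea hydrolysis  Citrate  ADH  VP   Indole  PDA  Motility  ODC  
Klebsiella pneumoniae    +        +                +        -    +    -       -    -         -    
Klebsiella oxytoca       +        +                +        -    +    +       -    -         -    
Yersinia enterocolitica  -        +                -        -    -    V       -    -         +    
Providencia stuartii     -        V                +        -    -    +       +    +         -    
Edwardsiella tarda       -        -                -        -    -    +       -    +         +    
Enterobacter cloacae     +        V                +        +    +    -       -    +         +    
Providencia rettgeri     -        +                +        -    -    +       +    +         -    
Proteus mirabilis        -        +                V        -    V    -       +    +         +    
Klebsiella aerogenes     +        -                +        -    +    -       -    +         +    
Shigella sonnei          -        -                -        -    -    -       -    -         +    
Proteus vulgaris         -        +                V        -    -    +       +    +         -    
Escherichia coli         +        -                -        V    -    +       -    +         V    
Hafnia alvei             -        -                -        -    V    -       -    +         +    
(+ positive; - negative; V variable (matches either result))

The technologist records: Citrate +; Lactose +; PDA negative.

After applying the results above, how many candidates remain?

4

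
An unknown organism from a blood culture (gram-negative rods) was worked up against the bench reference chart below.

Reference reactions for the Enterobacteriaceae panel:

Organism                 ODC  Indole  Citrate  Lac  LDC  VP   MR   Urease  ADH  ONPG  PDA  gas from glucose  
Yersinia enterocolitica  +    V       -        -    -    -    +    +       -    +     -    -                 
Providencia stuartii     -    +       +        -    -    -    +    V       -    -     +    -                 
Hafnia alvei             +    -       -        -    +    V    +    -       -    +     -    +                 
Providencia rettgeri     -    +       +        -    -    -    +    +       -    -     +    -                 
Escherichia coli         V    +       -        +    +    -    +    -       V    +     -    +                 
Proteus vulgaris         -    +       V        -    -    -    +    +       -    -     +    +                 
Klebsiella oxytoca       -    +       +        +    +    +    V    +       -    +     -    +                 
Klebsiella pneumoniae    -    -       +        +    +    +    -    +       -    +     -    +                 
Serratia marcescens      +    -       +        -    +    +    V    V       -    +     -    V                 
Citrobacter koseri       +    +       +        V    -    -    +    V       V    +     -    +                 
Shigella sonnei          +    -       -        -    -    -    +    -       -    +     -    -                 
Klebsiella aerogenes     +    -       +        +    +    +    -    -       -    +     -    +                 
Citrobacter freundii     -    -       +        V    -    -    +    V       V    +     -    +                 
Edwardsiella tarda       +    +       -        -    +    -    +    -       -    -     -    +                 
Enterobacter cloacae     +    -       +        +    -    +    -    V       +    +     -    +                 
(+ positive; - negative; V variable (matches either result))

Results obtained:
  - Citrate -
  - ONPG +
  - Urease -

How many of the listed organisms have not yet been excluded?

3

Citrate -: excludes 9 organisms — 6 left.
Urease -: excludes Yersinia enterocolitica, Proteus vulgaris — 4 left.
ONPG +: excludes Edwardsiella tarda — 3 left.
Still consistent: Escherichia coli, Hafnia alvei, Shigella sonnei.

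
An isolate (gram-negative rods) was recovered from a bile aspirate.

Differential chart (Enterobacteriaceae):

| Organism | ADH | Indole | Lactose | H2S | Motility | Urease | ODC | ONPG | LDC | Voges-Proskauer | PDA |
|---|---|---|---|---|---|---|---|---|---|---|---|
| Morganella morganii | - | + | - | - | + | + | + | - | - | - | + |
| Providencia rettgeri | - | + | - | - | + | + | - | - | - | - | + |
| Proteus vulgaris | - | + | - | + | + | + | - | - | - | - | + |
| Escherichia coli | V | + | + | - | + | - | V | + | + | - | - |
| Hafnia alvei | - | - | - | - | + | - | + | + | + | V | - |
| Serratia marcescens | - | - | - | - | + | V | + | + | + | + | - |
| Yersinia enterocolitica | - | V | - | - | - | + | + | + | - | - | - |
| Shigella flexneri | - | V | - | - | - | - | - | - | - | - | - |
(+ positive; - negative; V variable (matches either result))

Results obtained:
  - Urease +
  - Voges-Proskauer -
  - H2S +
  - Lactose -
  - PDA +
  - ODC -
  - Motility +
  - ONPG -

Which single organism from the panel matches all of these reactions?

ONPG -: excludes Escherichia coli, Hafnia alvei, Serratia marcescens, Yersinia enterocolitica — 4 left.
H2S +: excludes Morganella morganii, Providencia rettgeri, Shigella flexneri — 1 left.
Lactose -: the one remaining candidate is consistent.
Motility +: the one remaining candidate is consistent.
PDA +: the one remaining candidate is consistent.
ODC -: the one remaining candidate is consistent.
Urease +: the one remaining candidate is consistent.
Voges-Proskauer -: the one remaining candidate is consistent.

Proteus vulgaris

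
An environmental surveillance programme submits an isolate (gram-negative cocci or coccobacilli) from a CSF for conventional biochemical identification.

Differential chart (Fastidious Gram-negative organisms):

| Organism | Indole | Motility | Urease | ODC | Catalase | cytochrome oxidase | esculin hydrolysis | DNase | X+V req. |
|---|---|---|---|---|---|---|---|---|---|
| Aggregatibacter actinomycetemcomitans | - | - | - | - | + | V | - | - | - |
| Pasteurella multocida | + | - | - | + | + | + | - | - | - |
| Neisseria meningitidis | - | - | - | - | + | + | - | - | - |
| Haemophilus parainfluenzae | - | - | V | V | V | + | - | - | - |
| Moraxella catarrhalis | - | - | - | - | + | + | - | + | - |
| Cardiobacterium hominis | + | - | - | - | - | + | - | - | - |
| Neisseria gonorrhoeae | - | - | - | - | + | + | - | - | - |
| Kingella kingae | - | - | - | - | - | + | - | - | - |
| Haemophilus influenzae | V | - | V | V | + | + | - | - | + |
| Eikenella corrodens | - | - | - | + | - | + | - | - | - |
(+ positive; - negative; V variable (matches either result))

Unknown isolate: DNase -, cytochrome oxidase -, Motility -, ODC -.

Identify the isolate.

Aggregatibacter actinomycetemcomitans

Motility -: all 10 remaining candidates are consistent.
DNase -: excludes Moraxella catarrhalis — 9 left.
cytochrome oxidase -: excludes 8 organisms — 1 left.
ODC -: the one remaining candidate is consistent.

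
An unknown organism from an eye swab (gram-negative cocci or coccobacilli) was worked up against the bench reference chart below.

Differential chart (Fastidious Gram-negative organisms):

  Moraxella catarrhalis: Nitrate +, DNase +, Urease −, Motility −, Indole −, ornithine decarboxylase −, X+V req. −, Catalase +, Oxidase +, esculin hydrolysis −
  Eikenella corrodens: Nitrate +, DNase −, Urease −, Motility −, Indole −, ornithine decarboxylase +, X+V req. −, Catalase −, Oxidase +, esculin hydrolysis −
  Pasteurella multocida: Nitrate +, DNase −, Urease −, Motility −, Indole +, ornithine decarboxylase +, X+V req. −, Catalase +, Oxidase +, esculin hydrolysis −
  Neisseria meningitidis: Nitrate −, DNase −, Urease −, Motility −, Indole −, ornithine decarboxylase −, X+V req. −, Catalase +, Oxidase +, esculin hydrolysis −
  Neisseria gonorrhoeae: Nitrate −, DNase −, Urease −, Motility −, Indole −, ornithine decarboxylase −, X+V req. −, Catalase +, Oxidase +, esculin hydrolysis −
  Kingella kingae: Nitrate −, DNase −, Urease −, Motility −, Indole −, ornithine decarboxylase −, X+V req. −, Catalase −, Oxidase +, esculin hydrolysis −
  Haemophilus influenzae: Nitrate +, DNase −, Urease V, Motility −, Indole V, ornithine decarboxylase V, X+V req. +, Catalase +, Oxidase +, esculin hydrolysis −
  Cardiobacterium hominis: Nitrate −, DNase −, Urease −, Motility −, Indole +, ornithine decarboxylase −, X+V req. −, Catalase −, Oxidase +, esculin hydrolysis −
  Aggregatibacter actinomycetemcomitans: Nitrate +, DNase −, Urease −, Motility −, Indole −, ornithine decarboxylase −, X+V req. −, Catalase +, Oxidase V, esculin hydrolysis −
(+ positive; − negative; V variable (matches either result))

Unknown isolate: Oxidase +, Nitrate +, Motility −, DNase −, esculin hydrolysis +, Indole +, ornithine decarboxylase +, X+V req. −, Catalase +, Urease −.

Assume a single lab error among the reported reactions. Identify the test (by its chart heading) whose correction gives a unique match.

esculin hydrolysis

As reported, no row in the chart matches all 10 reactions.
Reversing Indole → still no organism matches.
Reversing Motility → still no organism matches.
Reversing Oxidase → still no organism matches.
Reversing Nitrate → still no organism matches.
Reversing X+V req. → still no organism matches.
Reversing esculin hydrolysis (to −) → unique match: Pasteurella multocida.
Reversing ornithine decarboxylase → still no organism matches.
Reversing Urease → still no organism matches.
Reversing DNase → still no organism matches.
Reversing Catalase → still no organism matches.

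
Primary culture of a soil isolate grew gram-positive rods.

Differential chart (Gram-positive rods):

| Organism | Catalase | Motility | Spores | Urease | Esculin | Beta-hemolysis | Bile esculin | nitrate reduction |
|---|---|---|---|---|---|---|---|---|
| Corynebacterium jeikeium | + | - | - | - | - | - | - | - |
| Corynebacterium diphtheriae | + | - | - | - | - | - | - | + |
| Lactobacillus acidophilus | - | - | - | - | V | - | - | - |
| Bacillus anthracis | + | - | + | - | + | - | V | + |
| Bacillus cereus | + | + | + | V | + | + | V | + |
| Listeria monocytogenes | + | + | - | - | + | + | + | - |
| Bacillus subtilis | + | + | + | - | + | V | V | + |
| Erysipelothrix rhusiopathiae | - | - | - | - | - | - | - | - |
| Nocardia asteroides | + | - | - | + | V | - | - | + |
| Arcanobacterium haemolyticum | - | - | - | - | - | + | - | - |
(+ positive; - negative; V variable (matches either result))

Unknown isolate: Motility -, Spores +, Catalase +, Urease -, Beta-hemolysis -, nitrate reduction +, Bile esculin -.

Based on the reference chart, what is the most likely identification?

Bacillus anthracis

Spores +: excludes 7 organisms — 3 left.
Motility -: excludes Bacillus cereus, Bacillus subtilis — 1 left.
Beta-hemolysis -: the one remaining candidate is consistent.
nitrate reduction +: the one remaining candidate is consistent.
Bile esculin -: the one remaining candidate is consistent.
Urease -: the one remaining candidate is consistent.
Catalase +: the one remaining candidate is consistent.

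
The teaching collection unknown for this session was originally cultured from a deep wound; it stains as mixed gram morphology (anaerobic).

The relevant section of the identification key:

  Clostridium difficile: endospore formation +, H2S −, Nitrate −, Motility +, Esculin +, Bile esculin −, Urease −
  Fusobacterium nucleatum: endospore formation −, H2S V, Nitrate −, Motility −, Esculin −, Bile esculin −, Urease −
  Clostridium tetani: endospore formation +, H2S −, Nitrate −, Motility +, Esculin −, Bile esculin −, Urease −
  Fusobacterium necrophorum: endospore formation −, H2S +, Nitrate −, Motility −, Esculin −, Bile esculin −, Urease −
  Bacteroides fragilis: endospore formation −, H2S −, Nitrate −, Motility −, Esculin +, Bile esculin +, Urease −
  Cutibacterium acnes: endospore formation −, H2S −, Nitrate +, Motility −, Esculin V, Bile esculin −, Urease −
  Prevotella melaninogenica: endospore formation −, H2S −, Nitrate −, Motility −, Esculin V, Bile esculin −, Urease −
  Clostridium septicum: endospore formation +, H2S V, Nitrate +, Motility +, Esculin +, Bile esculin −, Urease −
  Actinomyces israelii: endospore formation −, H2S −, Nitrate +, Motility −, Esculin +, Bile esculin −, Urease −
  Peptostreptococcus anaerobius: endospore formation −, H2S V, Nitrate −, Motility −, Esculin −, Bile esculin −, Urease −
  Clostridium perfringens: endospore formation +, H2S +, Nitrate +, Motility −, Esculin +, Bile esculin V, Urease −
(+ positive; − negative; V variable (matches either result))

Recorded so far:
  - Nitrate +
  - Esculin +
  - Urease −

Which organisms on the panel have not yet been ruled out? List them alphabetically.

Actinomyces israelii, Clostridium perfringens, Clostridium septicum, Cutibacterium acnes

Urease −: all 11 remaining candidates are consistent.
Esculin +: excludes Fusobacterium nucleatum, Clostridium tetani, Fusobacterium necrophorum, Peptostreptococcus anaerobius — 7 left.
Nitrate +: excludes Clostridium difficile, Bacteroides fragilis, Prevotella melaninogenica — 4 left.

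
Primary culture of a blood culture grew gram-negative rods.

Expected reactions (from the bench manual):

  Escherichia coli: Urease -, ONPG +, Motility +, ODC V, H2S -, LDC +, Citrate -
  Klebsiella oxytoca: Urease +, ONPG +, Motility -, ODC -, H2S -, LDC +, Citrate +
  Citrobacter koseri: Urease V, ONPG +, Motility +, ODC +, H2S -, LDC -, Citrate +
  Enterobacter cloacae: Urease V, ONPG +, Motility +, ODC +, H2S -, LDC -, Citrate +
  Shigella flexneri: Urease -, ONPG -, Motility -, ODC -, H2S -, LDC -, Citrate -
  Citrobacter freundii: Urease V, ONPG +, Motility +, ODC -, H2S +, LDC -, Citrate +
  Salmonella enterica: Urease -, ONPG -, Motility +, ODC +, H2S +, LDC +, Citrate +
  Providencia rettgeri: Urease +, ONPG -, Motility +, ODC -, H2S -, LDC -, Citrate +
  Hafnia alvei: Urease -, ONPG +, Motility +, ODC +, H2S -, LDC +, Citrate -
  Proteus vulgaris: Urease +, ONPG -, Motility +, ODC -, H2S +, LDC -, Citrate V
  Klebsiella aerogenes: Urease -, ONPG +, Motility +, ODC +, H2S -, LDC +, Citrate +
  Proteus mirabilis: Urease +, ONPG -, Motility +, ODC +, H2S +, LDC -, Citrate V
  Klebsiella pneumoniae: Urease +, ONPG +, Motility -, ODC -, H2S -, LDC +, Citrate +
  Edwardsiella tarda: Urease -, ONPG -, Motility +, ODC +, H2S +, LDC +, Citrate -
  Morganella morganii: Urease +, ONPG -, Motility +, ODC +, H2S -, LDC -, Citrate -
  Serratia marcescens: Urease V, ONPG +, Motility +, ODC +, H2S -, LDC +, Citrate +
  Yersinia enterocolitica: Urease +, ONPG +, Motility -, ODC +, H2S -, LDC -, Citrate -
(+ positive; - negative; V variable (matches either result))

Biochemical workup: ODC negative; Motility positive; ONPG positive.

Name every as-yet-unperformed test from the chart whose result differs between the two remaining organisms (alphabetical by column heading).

Citrate, H2S, LDC

Motility +: excludes Klebsiella oxytoca, Shigella flexneri, Klebsiella pneumoniae, Yersinia enterocolitica — 13 left.
ONPG +: excludes 6 organisms — 7 left.
ODC -: excludes 5 organisms — 2 left.
Two candidates remain: Citrobacter freundii and Escherichia coli.
  Urease: V vs - — variable for at least one, does not separate.
  H2S: Citrobacter freundii +, Escherichia coli - — discriminates.
  LDC: Citrobacter freundii -, Escherichia coli + — discriminates.
  Citrate: Citrobacter freundii +, Escherichia coli - — discriminates.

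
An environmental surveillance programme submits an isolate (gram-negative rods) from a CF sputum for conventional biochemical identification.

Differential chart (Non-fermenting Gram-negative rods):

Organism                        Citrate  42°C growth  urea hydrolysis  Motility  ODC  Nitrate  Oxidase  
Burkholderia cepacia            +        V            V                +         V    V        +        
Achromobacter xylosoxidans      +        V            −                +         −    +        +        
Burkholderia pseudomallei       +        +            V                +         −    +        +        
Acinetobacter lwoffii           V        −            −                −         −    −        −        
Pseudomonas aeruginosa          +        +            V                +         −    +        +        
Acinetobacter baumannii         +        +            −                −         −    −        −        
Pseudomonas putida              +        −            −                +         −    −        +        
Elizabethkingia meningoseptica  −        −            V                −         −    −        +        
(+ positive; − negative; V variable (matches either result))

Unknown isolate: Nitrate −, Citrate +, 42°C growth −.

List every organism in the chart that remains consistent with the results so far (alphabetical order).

Acinetobacter lwoffii, Burkholderia cepacia, Pseudomonas putida

42°C growth −: excludes Burkholderia pseudomallei, Pseudomonas aeruginosa, Acinetobacter baumannii — 5 left.
Nitrate −: excludes Achromobacter xylosoxidans — 4 left.
Citrate +: excludes Elizabethkingia meningoseptica — 3 left.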